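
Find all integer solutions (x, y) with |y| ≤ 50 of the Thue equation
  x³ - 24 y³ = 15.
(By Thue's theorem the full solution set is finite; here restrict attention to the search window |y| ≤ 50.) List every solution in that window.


The equation is x³ - 24y³ = 15. For fixed y, x³ = 24·y³ + 15, so a solution requires the RHS to be a perfect cube.
Strategy: iterate y from -50 to 50, compute RHS = 24·y³ + 15, and check whether it is a (positive or negative) perfect cube.
Check small values of y:
  y = 0: RHS = 15 is not a perfect cube.
  y = 1: RHS = 39 is not a perfect cube.
  y = -1: RHS = -9 is not a perfect cube.
  y = 2: RHS = 207 is not a perfect cube.
  y = -2: RHS = -177 is not a perfect cube.
  y = 3: RHS = 663 is not a perfect cube.
  y = -3: RHS = -633 is not a perfect cube.
Continuing the search up to |y| = 50 finds no solutions either.
No (x, y) in the scanned range satisfies the equation.

No integer solutions with |y| ≤ 50.


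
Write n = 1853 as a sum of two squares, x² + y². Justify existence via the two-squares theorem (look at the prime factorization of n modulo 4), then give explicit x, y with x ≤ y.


Step 1: Factor n = 1853 = 17 · 109.
Step 2: Check the mod-4 condition on each prime factor: 17 ≡ 1 (mod 4), exponent 1; 109 ≡ 1 (mod 4), exponent 1.
All primes ≡ 3 (mod 4) appear to even exponent (or don't appear), so by the two-squares theorem n IS expressible as a sum of two squares.
Step 3: Build a representation. Here n = 17 · 109 is a product of primes ≡ 1 (mod 4). Each prime p ≡ 1 (mod 4) is itself a sum of two squares; find a² by testing p − a² for a perfect square:
  17: 17 − 1² = 16 = 4² ⇒ 17 = 1² + 4².
  109: 109 − 1² = 108, 109 − 2² = 105, 109 − 3² = 100 = 10² ⇒ 109 = 3² + 10².
  Combine using the Brahmagupta–Fibonacci identity (a² + b²)(c² + d²) = (ac − bd)² + (ad + bc)² = (ac + bd)² + (ad − bc)²:
  17 · 109 = 1853: from (1² + 4²)(3² + 10²), take (1·3 − 4·10, 1·10 + 4·3) = (3 − 40, 10 + 12) = (-37, 22); dropping signs (only squares matter) gives (37, 22); check 37² + 22² = 1369 + 484 = 1853 ✓.
Step 4: Order so x ≤ y and verify: 22² + 37² = 484 + 1369 = 1853 = n. ✓

n = 1853 = 22² + 37² (one valid representation with x ≤ y).


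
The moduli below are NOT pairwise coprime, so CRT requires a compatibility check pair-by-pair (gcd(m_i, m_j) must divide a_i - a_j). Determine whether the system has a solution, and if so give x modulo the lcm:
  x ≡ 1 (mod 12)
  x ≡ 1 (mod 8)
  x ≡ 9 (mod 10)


Moduli 12, 8, 10 are not pairwise coprime, so CRT works modulo lcm(m_i) when all pairwise compatibility conditions hold.
Pairwise compatibility: gcd(m_i, m_j) must divide a_i - a_j for every pair.
Merge one congruence at a time:
  Start: x ≡ 1 (mod 12).
  Combine with x ≡ 1 (mod 8): gcd(12, 8) = 4; 1 - 1 = 0, which IS divisible by 4, so compatible.
    Write x = 1 + 12·t and substitute into x ≡ 1 (mod 8): 12·t ≡ 1 − 1 = 0 (mod 8).
    Divide the congruence (and modulus) by g = 4: 3·t ≡ 0 (mod 2).
    Reduce coefficients mod 2: 1·t ≡ 0 (mod 2).
    So t ≡ 0 (mod 2).
    Then x = 1 + 12·0 = 1, valid modulo lcm(12, 8) = 24: x ≡ 1 (mod 24).
  Combine with x ≡ 9 (mod 10): gcd(24, 10) = 2; 9 - 1 = 8, which IS divisible by 2, so compatible.
    Write x = 1 + 24·t and substitute into x ≡ 9 (mod 10): 24·t ≡ 9 − 1 = 8 (mod 10).
    Divide the congruence (and modulus) by g = 2: 12·t ≡ 4 (mod 5).
    Reduce coefficients mod 5: 2·t ≡ 4 (mod 5).
    The inverse of 2 mod 5 is 3 (since 2·3 = 6 = 1·5 + 1), so t ≡ 3·4 = 12 ≡ 2 (mod 5).
    Then x = 1 + 24·2 = 49, valid modulo lcm(24, 10) = 120: x ≡ 49 (mod 120).
Verify: 49 mod 12 = 1, 49 mod 8 = 1, 49 mod 10 = 9.

x ≡ 49 (mod 120).


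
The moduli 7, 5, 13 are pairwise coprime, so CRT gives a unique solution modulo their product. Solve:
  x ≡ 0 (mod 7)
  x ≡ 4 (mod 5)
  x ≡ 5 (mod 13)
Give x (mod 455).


Moduli 7, 5, 13 are pairwise coprime; by CRT there is a unique solution modulo M = 7 · 5 · 13 = 455.
Solve pairwise, accumulating the modulus:
  Start with x ≡ 0 (mod 7).
  Combine with x ≡ 4 (mod 5): since gcd(7, 5) = 1, we get a unique residue mod 35.
    Write x = 0 + 7·t and substitute into x ≡ 4 (mod 5): 7·t ≡ 4 − 0 = 4 (mod 5).
    Reduce coefficients mod 5: 2·t ≡ 4 (mod 5).
    The inverse of 2 mod 5 is 3 (since 2·3 = 6 = 1·5 + 1), so t ≡ 3·4 = 12 ≡ 2 (mod 5).
    Then x = 0 + 7·2 = 14, valid modulo lcm(7, 5) = 35: x ≡ 14 (mod 35).
  Combine with x ≡ 5 (mod 13): since gcd(35, 13) = 1, we get a unique residue mod 455.
    Write x = 14 + 35·t and substitute into x ≡ 5 (mod 13): 35·t ≡ 5 − 14 = -9 (mod 13).
    Reduce coefficients mod 13: 9·t ≡ 4 (mod 13).
    The inverse of 9 mod 13 is 3 (since 9·3 = 27 = 2·13 + 1), so t ≡ 3·4 = 12 ≡ 12 (mod 13).
    Then x = 14 + 35·12 = 434, valid modulo lcm(35, 13) = 455: x ≡ 434 (mod 455).
Verify: 434 mod 7 = 0 ✓, 434 mod 5 = 4 ✓, 434 mod 13 = 5 ✓.

x ≡ 434 (mod 455).


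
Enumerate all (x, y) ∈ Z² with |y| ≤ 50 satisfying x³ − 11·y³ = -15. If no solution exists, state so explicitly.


The equation is x³ - 11y³ = -15. For fixed y, x³ = 11·y³ − 15, so a solution requires the RHS to be a perfect cube.
Strategy: iterate y from -50 to 50, compute RHS = 11·y³ − 15, and check whether it is a (positive or negative) perfect cube.
Check small values of y:
  y = 0: RHS = -15 is not a perfect cube.
  y = 1: RHS = -4 is not a perfect cube.
  y = -1: RHS = -26 is not a perfect cube.
  y = 2: RHS = 73 is not a perfect cube.
  y = -2: RHS = -103 is not a perfect cube.
  y = 3: RHS = 282 is not a perfect cube.
  y = -3: RHS = -312 is not a perfect cube.
Continuing the search up to |y| = 50 finds no solutions either.
No (x, y) in the scanned range satisfies the equation.

No integer solutions with |y| ≤ 50.


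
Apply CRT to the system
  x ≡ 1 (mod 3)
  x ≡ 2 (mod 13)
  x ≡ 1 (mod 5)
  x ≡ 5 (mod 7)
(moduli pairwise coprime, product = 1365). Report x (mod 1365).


Product of moduli M = 3 · 13 · 5 · 7 = 1365.
Merge one congruence at a time:
  Start: x ≡ 1 (mod 3).
  Combine with x ≡ 2 (mod 13); new modulus lcm = 39.
    Write x = 1 + 3·t and substitute into x ≡ 2 (mod 13): 3·t ≡ 2 − 1 = 1 (mod 13).
    The inverse of 3 mod 13 is 9 (since 3·9 = 27 = 2·13 + 1), so t ≡ 9·1 = 9 ≡ 9 (mod 13).
    Then x = 1 + 3·9 = 28, valid modulo lcm(3, 13) = 39: x ≡ 28 (mod 39).
  Combine with x ≡ 1 (mod 5); new modulus lcm = 195.
    Write x = 28 + 39·t and substitute into x ≡ 1 (mod 5): 39·t ≡ 1 − 28 = -27 (mod 5).
    Reduce coefficients mod 5: 4·t ≡ 3 (mod 5).
    The inverse of 4 mod 5 is 4 (since 4·4 = 16 = 3·5 + 1), so t ≡ 4·3 = 12 ≡ 2 (mod 5).
    Then x = 28 + 39·2 = 106, valid modulo lcm(39, 5) = 195: x ≡ 106 (mod 195).
  Combine with x ≡ 5 (mod 7); new modulus lcm = 1365.
    Write x = 106 + 195·t and substitute into x ≡ 5 (mod 7): 195·t ≡ 5 − 106 = -101 (mod 7).
    Reduce coefficients mod 7: 6·t ≡ 4 (mod 7).
    The inverse of 6 mod 7 is 6 (since 6·6 = 36 = 5·7 + 1), so t ≡ 6·4 = 24 ≡ 3 (mod 7).
    Then x = 106 + 195·3 = 691, valid modulo lcm(195, 7) = 1365: x ≡ 691 (mod 1365).
Verify against each original: 691 mod 3 = 1, 691 mod 13 = 2, 691 mod 5 = 1, 691 mod 7 = 5.

x ≡ 691 (mod 1365).


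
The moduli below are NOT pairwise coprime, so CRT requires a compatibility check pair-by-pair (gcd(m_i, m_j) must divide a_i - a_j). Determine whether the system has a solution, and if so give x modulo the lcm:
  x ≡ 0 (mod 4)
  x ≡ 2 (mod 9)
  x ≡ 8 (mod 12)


Moduli 4, 9, 12 are not pairwise coprime, so CRT works modulo lcm(m_i) when all pairwise compatibility conditions hold.
Pairwise compatibility: gcd(m_i, m_j) must divide a_i - a_j for every pair.
Merge one congruence at a time:
  Start: x ≡ 0 (mod 4).
  Combine with x ≡ 2 (mod 9): gcd(4, 9) = 1; 2 - 0 = 2, which IS divisible by 1, so compatible.
    Write x = 0 + 4·t and substitute into x ≡ 2 (mod 9): 4·t ≡ 2 − 0 = 2 (mod 9).
    The inverse of 4 mod 9 is 7 (since 4·7 = 28 = 3·9 + 1), so t ≡ 7·2 = 14 ≡ 5 (mod 9).
    Then x = 0 + 4·5 = 20, valid modulo lcm(4, 9) = 36: x ≡ 20 (mod 36).
  Combine with x ≡ 8 (mod 12): gcd(36, 12) = 12; 8 - 20 = -12, which IS divisible by 12, so compatible.
    Write x = 20 + 36·t and substitute into x ≡ 8 (mod 12): 36·t ≡ 8 − 20 = -12 (mod 12).
    Divide the congruence (and modulus) by g = 12: 3·t ≡ -1 (mod 1).
    Modulo 1 every t works; take t = 0.
    Then x = 20 + 36·0 = 20, valid modulo lcm(36, 12) = 36: x ≡ 20 (mod 36).
Verify: 20 mod 4 = 0, 20 mod 9 = 2, 20 mod 12 = 8.

x ≡ 20 (mod 36).


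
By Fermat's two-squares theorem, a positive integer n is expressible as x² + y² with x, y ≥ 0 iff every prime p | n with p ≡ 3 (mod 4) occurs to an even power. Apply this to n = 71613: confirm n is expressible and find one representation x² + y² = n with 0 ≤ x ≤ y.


Step 1: Factor n = 71613 = 3^2 · 73 · 109.
Step 2: Check the mod-4 condition on each prime factor: 3 ≡ 3 (mod 4), exponent 2 (must be even); 73 ≡ 1 (mod 4), exponent 1; 109 ≡ 1 (mod 4), exponent 1.
All primes ≡ 3 (mod 4) appear to even exponent (or don't appear), so by the two-squares theorem n IS expressible as a sum of two squares.
Step 3: Build a representation. Group n = k² · m with k = 3 and m = 73 · 109 = 7957 (a product of primes ≡ 1 (mod 4)); a representation of m scales to one of n via (k·x)² + (k·y)² = k²(x² + y²). Each prime p ≡ 1 (mod 4) is itself a sum of two squares; find a² by testing p − a² for a perfect square:
  73: 73 − 1² = 72, 73 − 2² = 69, 73 − 3² = 64 = 8² ⇒ 73 = 3² + 8².
  109: 109 − 1² = 108, 109 − 2² = 105, 109 − 3² = 100 = 10² ⇒ 109 = 3² + 10².
  Combine using the Brahmagupta–Fibonacci identity (a² + b²)(c² + d²) = (ac − bd)² + (ad + bc)² = (ac + bd)² + (ad − bc)²:
  73 · 109 = 7957: from (3² + 8²)(3² + 10²), take (3·3 − 8·10, 3·10 + 8·3) = (9 − 80, 30 + 24) = (-71, 54); dropping signs (only squares matter) gives (71, 54); check 71² + 54² = 5041 + 2916 = 7957 ✓.
  Scale by k = 3: (3·71, 3·54) = (213, 162).
Step 4: Order so x ≤ y and verify: 162² + 213² = 26244 + 45369 = 71613 = n. ✓

n = 71613 = 162² + 213² (one valid representation with x ≤ y).


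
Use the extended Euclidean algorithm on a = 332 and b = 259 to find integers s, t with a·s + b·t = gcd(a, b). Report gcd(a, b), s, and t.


Euclidean algorithm on (332, 259) — divide until remainder is 0:
  332 = 1 · 259 + 73
  259 = 3 · 73 + 40
  73 = 1 · 40 + 33
  40 = 1 · 33 + 7
  33 = 4 · 7 + 5
  7 = 1 · 5 + 2
  5 = 2 · 2 + 1
  2 = 2 · 1 + 0
gcd(332, 259) = 1.
Track Bezout coefficients alongside the remainders: start with r₀ = 332 = a·1 + b·0 (s = 1, t = 0) and r₁ = 259 = a·0 + b·1 (s = 0, t = 1); each new remainder r_{k+1} = r_{k-1} − q_k·r_k inherits s_{k+1} = s_{k-1} − q_k·s_k, t_{k+1} = t_{k-1} − q_k·t_k, so r_k = a·s_k + b·t_k at every step:
  q = 1: r = 73, s = 1 − 1·0 = 1, t = 0 − 1·1 = -1  (check: 332·1 + 259·(-1) = 73)
  q = 3: r = 40, s = 0 − 3·1 = -3, t = 1 − 3·(-1) = 4  (check: 332·(-3) + 259·4 = 40)
  q = 1: r = 33, s = 1 − 1·(-3) = 4, t = -1 − 1·4 = -5  (check: 332·4 + 259·(-5) = 33)
  q = 1: r = 7, s = -3 − 1·4 = -7, t = 4 − 1·(-5) = 9  (check: 332·(-7) + 259·9 = 7)
  q = 4: r = 5, s = 4 − 4·(-7) = 32, t = -5 − 4·9 = -41  (check: 332·32 + 259·(-41) = 5)
  q = 1: r = 2, s = -7 − 1·32 = -39, t = 9 − 1·(-41) = 50  (check: 332·(-39) + 259·50 = 2)
  q = 2: r = 1, s = 32 − 2·(-39) = 110, t = -41 − 2·50 = -141  (check: 332·110 + 259·(-141) = 1)
The row with r = 1 (the gcd) gives the Bezout coefficients s = 110, t = -141.
Result: 332 · (110) + 259 · (-141) = 1.

gcd(332, 259) = 1; s = 110, t = -141 (check: 332·110 + 259·(-141) = 1).


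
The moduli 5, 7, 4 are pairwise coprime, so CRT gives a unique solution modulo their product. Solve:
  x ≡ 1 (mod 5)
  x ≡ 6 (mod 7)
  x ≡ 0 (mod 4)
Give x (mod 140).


Moduli 5, 7, 4 are pairwise coprime; by CRT there is a unique solution modulo M = 5 · 7 · 4 = 140.
Solve pairwise, accumulating the modulus:
  Start with x ≡ 1 (mod 5).
  Combine with x ≡ 6 (mod 7): since gcd(5, 7) = 1, we get a unique residue mod 35.
    Write x = 1 + 5·t and substitute into x ≡ 6 (mod 7): 5·t ≡ 6 − 1 = 5 (mod 7).
    The inverse of 5 mod 7 is 3 (since 5·3 = 15 = 2·7 + 1), so t ≡ 3·5 = 15 ≡ 1 (mod 7).
    Then x = 1 + 5·1 = 6, valid modulo lcm(5, 7) = 35: x ≡ 6 (mod 35).
  Combine with x ≡ 0 (mod 4): since gcd(35, 4) = 1, we get a unique residue mod 140.
    Write x = 6 + 35·t and substitute into x ≡ 0 (mod 4): 35·t ≡ 0 − 6 = -6 (mod 4).
    Reduce coefficients mod 4: 3·t ≡ 2 (mod 4).
    The inverse of 3 mod 4 is 3 (since 3·3 = 9 = 2·4 + 1), so t ≡ 3·2 = 6 ≡ 2 (mod 4).
    Then x = 6 + 35·2 = 76, valid modulo lcm(35, 4) = 140: x ≡ 76 (mod 140).
Verify: 76 mod 5 = 1 ✓, 76 mod 7 = 6 ✓, 76 mod 4 = 0 ✓.

x ≡ 76 (mod 140).


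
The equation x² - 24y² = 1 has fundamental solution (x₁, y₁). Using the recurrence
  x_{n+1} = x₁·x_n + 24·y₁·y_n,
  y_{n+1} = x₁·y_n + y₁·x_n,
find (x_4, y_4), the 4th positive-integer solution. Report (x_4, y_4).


Step 1: Find the fundamental solution (x₁, y₁) of x² - 24y² = 1.
  Expand √24 as a continued fraction. a₀ = ⌊√24⌋ = 4; iterate m_{k+1} = d_k·a_k − m_k, d_{k+1} = (24 − m_{k+1}²)/d_k, a_{k+1} = ⌊(a₀ + m_{k+1})/d_{k+1}⌋ (starting m₀ = 0, d₀ = 1), with convergents p_k = a_k·p_{k-1} + p_{k-2}, q_k = a_k·q_{k-1} + q_{k-2} (p₋₁ = 1, q₋₁ = 0):
  k = 0: a₀ = 4; p₀/q₀ = 4/1; p₀² − 24·q₀² = 16 − 24 = -8.
  k = 1: m = 4, d = 8, a = ⌊(4 + 4)/8⌋ = 1; p/q = (1·4 + 1)/(1·1 + 0) = 5/1; p² − 24·q² = 25 − 24 = 1.
  The first convergent with p² − 24·q² = 1 gives the fundamental solution (x₁, y₁) = (5, 1).
Step 2: Apply the recurrence (x_{n+1}, y_{n+1}) = (x₁x_n + 24y₁y_n, x₁y_n + y₁x_n) repeatedly.
  From (x_1, y_1) = (5, 1): x_2 = 5·5 + 24·1·1 = 49; y_2 = 5·1 + 1·5 = 10.
  From (x_2, y_2) = (49, 10): x_3 = 5·49 + 24·1·10 = 485; y_3 = 5·10 + 1·49 = 99.
  From (x_3, y_3) = (485, 99): x_4 = 5·485 + 24·1·99 = 4801; y_4 = 5·99 + 1·485 = 980.
Step 3: Verify x_4² - 24·y_4² = 23049601 - 23049600 = 1 (should be 1). ✓

(x_1, y_1) = (5, 1); (x_4, y_4) = (4801, 980).


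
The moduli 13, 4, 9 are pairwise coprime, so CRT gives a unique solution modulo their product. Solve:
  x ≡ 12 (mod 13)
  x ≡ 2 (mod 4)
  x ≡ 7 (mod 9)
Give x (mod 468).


Moduli 13, 4, 9 are pairwise coprime; by CRT there is a unique solution modulo M = 13 · 4 · 9 = 468.
Solve pairwise, accumulating the modulus:
  Start with x ≡ 12 (mod 13).
  Combine with x ≡ 2 (mod 4): since gcd(13, 4) = 1, we get a unique residue mod 52.
    Write x = 12 + 13·t and substitute into x ≡ 2 (mod 4): 13·t ≡ 2 − 12 = -10 (mod 4).
    Reduce coefficients mod 4: 1·t ≡ 2 (mod 4).
    So t ≡ 2 (mod 4).
    Then x = 12 + 13·2 = 38, valid modulo lcm(13, 4) = 52: x ≡ 38 (mod 52).
  Combine with x ≡ 7 (mod 9): since gcd(52, 9) = 1, we get a unique residue mod 468.
    Write x = 38 + 52·t and substitute into x ≡ 7 (mod 9): 52·t ≡ 7 − 38 = -31 (mod 9).
    Reduce coefficients mod 9: 7·t ≡ 5 (mod 9).
    The inverse of 7 mod 9 is 4 (since 7·4 = 28 = 3·9 + 1), so t ≡ 4·5 = 20 ≡ 2 (mod 9).
    Then x = 38 + 52·2 = 142, valid modulo lcm(52, 9) = 468: x ≡ 142 (mod 468).
Verify: 142 mod 13 = 12 ✓, 142 mod 4 = 2 ✓, 142 mod 9 = 7 ✓.

x ≡ 142 (mod 468).


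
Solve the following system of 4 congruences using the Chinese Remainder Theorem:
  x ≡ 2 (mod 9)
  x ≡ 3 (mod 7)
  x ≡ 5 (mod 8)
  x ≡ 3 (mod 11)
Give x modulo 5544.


Product of moduli M = 9 · 7 · 8 · 11 = 5544.
Merge one congruence at a time:
  Start: x ≡ 2 (mod 9).
  Combine with x ≡ 3 (mod 7); new modulus lcm = 63.
    Write x = 2 + 9·t and substitute into x ≡ 3 (mod 7): 9·t ≡ 3 − 2 = 1 (mod 7).
    Reduce coefficients mod 7: 2·t ≡ 1 (mod 7).
    The inverse of 2 mod 7 is 4 (since 2·4 = 8 = 1·7 + 1), so t ≡ 4·1 = 4 ≡ 4 (mod 7).
    Then x = 2 + 9·4 = 38, valid modulo lcm(9, 7) = 63: x ≡ 38 (mod 63).
  Combine with x ≡ 5 (mod 8); new modulus lcm = 504.
    Write x = 38 + 63·t and substitute into x ≡ 5 (mod 8): 63·t ≡ 5 − 38 = -33 (mod 8).
    Reduce coefficients mod 8: 7·t ≡ 7 (mod 8).
    The inverse of 7 mod 8 is 7 (since 7·7 = 49 = 6·8 + 1), so t ≡ 7·7 = 49 ≡ 1 (mod 8).
    Then x = 38 + 63·1 = 101, valid modulo lcm(63, 8) = 504: x ≡ 101 (mod 504).
  Combine with x ≡ 3 (mod 11); new modulus lcm = 5544.
    Write x = 101 + 504·t and substitute into x ≡ 3 (mod 11): 504·t ≡ 3 − 101 = -98 (mod 11).
    Reduce coefficients mod 11: 9·t ≡ 1 (mod 11).
    The inverse of 9 mod 11 is 5 (since 9·5 = 45 = 4·11 + 1), so t ≡ 5·1 = 5 ≡ 5 (mod 11).
    Then x = 101 + 504·5 = 2621, valid modulo lcm(504, 11) = 5544: x ≡ 2621 (mod 5544).
Verify against each original: 2621 mod 9 = 2, 2621 mod 7 = 3, 2621 mod 8 = 5, 2621 mod 11 = 3.

x ≡ 2621 (mod 5544).


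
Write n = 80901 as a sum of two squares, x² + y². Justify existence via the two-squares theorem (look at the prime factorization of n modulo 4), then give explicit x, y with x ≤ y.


Step 1: Factor n = 80901 = 3^2 · 89 · 101.
Step 2: Check the mod-4 condition on each prime factor: 3 ≡ 3 (mod 4), exponent 2 (must be even); 89 ≡ 1 (mod 4), exponent 1; 101 ≡ 1 (mod 4), exponent 1.
All primes ≡ 3 (mod 4) appear to even exponent (or don't appear), so by the two-squares theorem n IS expressible as a sum of two squares.
Step 3: Build a representation. Group n = k² · m with k = 3 and m = 89 · 101 = 8989 (a product of primes ≡ 1 (mod 4)); a representation of m scales to one of n via (k·x)² + (k·y)² = k²(x² + y²). Each prime p ≡ 1 (mod 4) is itself a sum of two squares; find a² by testing p − a² for a perfect square:
  89: 89 − 1² = 88, 89 − 2² = 85, 89 − 3² = 80, 89 − 4² = 73, 89 − 5² = 64 = 8² ⇒ 89 = 5² + 8².
  101: 101 − 1² = 100 = 10² ⇒ 101 = 1² + 10².
  Combine using the Brahmagupta–Fibonacci identity (a² + b²)(c² + d²) = (ac − bd)² + (ad + bc)² = (ac + bd)² + (ad − bc)²:
  89 · 101 = 8989: from (5² + 8²)(1² + 10²), take (5·1 − 8·10, 5·10 + 8·1) = (5 − 80, 50 + 8) = (-75, 58); dropping signs (only squares matter) gives (75, 58); check 75² + 58² = 5625 + 3364 = 8989 ✓.
  Scale by k = 3: (3·75, 3·58) = (225, 174).
Step 4: Order so x ≤ y and verify: 174² + 225² = 30276 + 50625 = 80901 = n. ✓

n = 80901 = 174² + 225² (one valid representation with x ≤ y).


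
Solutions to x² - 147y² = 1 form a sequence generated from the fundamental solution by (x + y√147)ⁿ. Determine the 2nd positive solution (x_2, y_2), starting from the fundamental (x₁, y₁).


Step 1: Find the fundamental solution (x₁, y₁) of x² - 147y² = 1.
  Expand √147 as a continued fraction. a₀ = ⌊√147⌋ = 12; iterate m_{k+1} = d_k·a_k − m_k, d_{k+1} = (147 − m_{k+1}²)/d_k, a_{k+1} = ⌊(a₀ + m_{k+1})/d_{k+1}⌋ (starting m₀ = 0, d₀ = 1), with convergents p_k = a_k·p_{k-1} + p_{k-2}, q_k = a_k·q_{k-1} + q_{k-2} (p₋₁ = 1, q₋₁ = 0):
  k = 0: a₀ = 12; p₀/q₀ = 12/1; p₀² − 147·q₀² = 144 − 147 = -3.
  k = 1: m = 12, d = 3, a = ⌊(12 + 12)/3⌋ = 8; p/q = (8·12 + 1)/(8·1 + 0) = 97/8; p² − 147·q² = 9409 − 9408 = 1.
  The first convergent with p² − 147·q² = 1 gives the fundamental solution (x₁, y₁) = (97, 8).
Step 2: Apply the recurrence (x_{n+1}, y_{n+1}) = (x₁x_n + 147y₁y_n, x₁y_n + y₁x_n) repeatedly.
  From (x_1, y_1) = (97, 8): x_2 = 97·97 + 147·8·8 = 18817; y_2 = 97·8 + 8·97 = 1552.
Step 3: Verify x_2² - 147·y_2² = 354079489 - 354079488 = 1 (should be 1). ✓

(x_1, y_1) = (97, 8); (x_2, y_2) = (18817, 1552).


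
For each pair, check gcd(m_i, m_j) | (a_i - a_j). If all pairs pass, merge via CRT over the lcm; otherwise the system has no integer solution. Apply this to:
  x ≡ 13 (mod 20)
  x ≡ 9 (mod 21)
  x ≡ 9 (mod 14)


Moduli 20, 21, 14 are not pairwise coprime, so CRT works modulo lcm(m_i) when all pairwise compatibility conditions hold.
Pairwise compatibility: gcd(m_i, m_j) must divide a_i - a_j for every pair.
Merge one congruence at a time:
  Start: x ≡ 13 (mod 20).
  Combine with x ≡ 9 (mod 21): gcd(20, 21) = 1; 9 - 13 = -4, which IS divisible by 1, so compatible.
    Write x = 13 + 20·t and substitute into x ≡ 9 (mod 21): 20·t ≡ 9 − 13 = -4 (mod 21).
    Reduce coefficients mod 21: 20·t ≡ 17 (mod 21).
    The inverse of 20 mod 21 is 20 (since 20·20 = 400 = 19·21 + 1), so t ≡ 20·17 = 340 ≡ 4 (mod 21).
    Then x = 13 + 20·4 = 93, valid modulo lcm(20, 21) = 420: x ≡ 93 (mod 420).
  Combine with x ≡ 9 (mod 14): gcd(420, 14) = 14; 9 - 93 = -84, which IS divisible by 14, so compatible.
    Write x = 93 + 420·t and substitute into x ≡ 9 (mod 14): 420·t ≡ 9 − 93 = -84 (mod 14).
    Divide the congruence (and modulus) by g = 14: 30·t ≡ -6 (mod 1).
    Modulo 1 every t works; take t = 0.
    Then x = 93 + 420·0 = 93, valid modulo lcm(420, 14) = 420: x ≡ 93 (mod 420).
Verify: 93 mod 20 = 13, 93 mod 21 = 9, 93 mod 14 = 9.

x ≡ 93 (mod 420).


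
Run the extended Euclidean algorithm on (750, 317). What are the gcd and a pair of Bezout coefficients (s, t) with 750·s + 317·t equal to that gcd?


Euclidean algorithm on (750, 317) — divide until remainder is 0:
  750 = 2 · 317 + 116
  317 = 2 · 116 + 85
  116 = 1 · 85 + 31
  85 = 2 · 31 + 23
  31 = 1 · 23 + 8
  23 = 2 · 8 + 7
  8 = 1 · 7 + 1
  7 = 7 · 1 + 0
gcd(750, 317) = 1.
Track Bezout coefficients alongside the remainders: start with r₀ = 750 = a·1 + b·0 (s = 1, t = 0) and r₁ = 317 = a·0 + b·1 (s = 0, t = 1); each new remainder r_{k+1} = r_{k-1} − q_k·r_k inherits s_{k+1} = s_{k-1} − q_k·s_k, t_{k+1} = t_{k-1} − q_k·t_k, so r_k = a·s_k + b·t_k at every step:
  q = 2: r = 116, s = 1 − 2·0 = 1, t = 0 − 2·1 = -2  (check: 750·1 + 317·(-2) = 116)
  q = 2: r = 85, s = 0 − 2·1 = -2, t = 1 − 2·(-2) = 5  (check: 750·(-2) + 317·5 = 85)
  q = 1: r = 31, s = 1 − 1·(-2) = 3, t = -2 − 1·5 = -7  (check: 750·3 + 317·(-7) = 31)
  q = 2: r = 23, s = -2 − 2·3 = -8, t = 5 − 2·(-7) = 19  (check: 750·(-8) + 317·19 = 23)
  q = 1: r = 8, s = 3 − 1·(-8) = 11, t = -7 − 1·19 = -26  (check: 750·11 + 317·(-26) = 8)
  q = 2: r = 7, s = -8 − 2·11 = -30, t = 19 − 2·(-26) = 71  (check: 750·(-30) + 317·71 = 7)
  q = 1: r = 1, s = 11 − 1·(-30) = 41, t = -26 − 1·71 = -97  (check: 750·41 + 317·(-97) = 1)
The row with r = 1 (the gcd) gives the Bezout coefficients s = 41, t = -97.
Result: 750 · (41) + 317 · (-97) = 1.

gcd(750, 317) = 1; s = 41, t = -97 (check: 750·41 + 317·(-97) = 1).


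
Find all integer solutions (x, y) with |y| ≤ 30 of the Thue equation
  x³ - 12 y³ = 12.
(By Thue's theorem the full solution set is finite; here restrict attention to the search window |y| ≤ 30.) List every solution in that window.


The equation is x³ - 12y³ = 12. For fixed y, x³ = 12·y³ + 12, so a solution requires the RHS to be a perfect cube.
Strategy: iterate y from -30 to 30, compute RHS = 12·y³ + 12, and check whether it is a (positive or negative) perfect cube.
Check small values of y:
  y = 0: RHS = 12 is not a perfect cube.
  y = 1: RHS = 24 is not a perfect cube.
  y = -1: RHS = 0 = (0)³ ⇒ x = 0 works.
  y = 2: RHS = 108 is not a perfect cube.
  y = -2: RHS = -84 is not a perfect cube.
  y = 3: RHS = 336 is not a perfect cube.
  y = -3: RHS = -312 is not a perfect cube.
Continuing the search up to |y| = 30 finds no further solutions beyond those listed.
Collected solutions: (0, -1).

Solutions (with |y| ≤ 30): (0, -1).


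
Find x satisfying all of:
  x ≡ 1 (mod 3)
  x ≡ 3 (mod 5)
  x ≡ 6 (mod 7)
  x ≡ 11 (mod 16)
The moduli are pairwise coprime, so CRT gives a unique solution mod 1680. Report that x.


Product of moduli M = 3 · 5 · 7 · 16 = 1680.
Merge one congruence at a time:
  Start: x ≡ 1 (mod 3).
  Combine with x ≡ 3 (mod 5); new modulus lcm = 15.
    Write x = 1 + 3·t and substitute into x ≡ 3 (mod 5): 3·t ≡ 3 − 1 = 2 (mod 5).
    The inverse of 3 mod 5 is 2 (since 3·2 = 6 = 1·5 + 1), so t ≡ 2·2 = 4 ≡ 4 (mod 5).
    Then x = 1 + 3·4 = 13, valid modulo lcm(3, 5) = 15: x ≡ 13 (mod 15).
  Combine with x ≡ 6 (mod 7); new modulus lcm = 105.
    Write x = 13 + 15·t and substitute into x ≡ 6 (mod 7): 15·t ≡ 6 − 13 = -7 (mod 7).
    Reduce coefficients mod 7: 1·t ≡ 0 (mod 7).
    So t ≡ 0 (mod 7).
    Then x = 13 + 15·0 = 13, valid modulo lcm(15, 7) = 105: x ≡ 13 (mod 105).
  Combine with x ≡ 11 (mod 16); new modulus lcm = 1680.
    Write x = 13 + 105·t and substitute into x ≡ 11 (mod 16): 105·t ≡ 11 − 13 = -2 (mod 16).
    Reduce coefficients mod 16: 9·t ≡ 14 (mod 16).
    The inverse of 9 mod 16 is 9 (since 9·9 = 81 = 5·16 + 1), so t ≡ 9·14 = 126 ≡ 14 (mod 16).
    Then x = 13 + 105·14 = 1483, valid modulo lcm(105, 16) = 1680: x ≡ 1483 (mod 1680).
Verify against each original: 1483 mod 3 = 1, 1483 mod 5 = 3, 1483 mod 7 = 6, 1483 mod 16 = 11.

x ≡ 1483 (mod 1680).


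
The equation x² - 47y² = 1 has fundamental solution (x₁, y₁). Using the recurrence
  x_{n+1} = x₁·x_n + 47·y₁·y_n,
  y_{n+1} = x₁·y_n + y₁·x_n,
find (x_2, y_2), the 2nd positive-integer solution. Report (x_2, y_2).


Step 1: Find the fundamental solution (x₁, y₁) of x² - 47y² = 1.
  Expand √47 as a continued fraction. a₀ = ⌊√47⌋ = 6; iterate m_{k+1} = d_k·a_k − m_k, d_{k+1} = (47 − m_{k+1}²)/d_k, a_{k+1} = ⌊(a₀ + m_{k+1})/d_{k+1}⌋ (starting m₀ = 0, d₀ = 1), with convergents p_k = a_k·p_{k-1} + p_{k-2}, q_k = a_k·q_{k-1} + q_{k-2} (p₋₁ = 1, q₋₁ = 0):
  k = 0: a₀ = 6; p₀/q₀ = 6/1; p₀² − 47·q₀² = 36 − 47 = -11.
  k = 1: m = 6, d = 11, a = ⌊(6 + 6)/11⌋ = 1; p/q = (1·6 + 1)/(1·1 + 0) = 7/1; p² − 47·q² = 49 − 47 = 2.
  k = 2: m = 5, d = 2, a = ⌊(6 + 5)/2⌋ = 5; p/q = (5·7 + 6)/(5·1 + 1) = 41/6; p² − 47·q² = 1681 − 1692 = -11.
  k = 3: m = 5, d = 11, a = ⌊(6 + 5)/11⌋ = 1; p/q = (1·41 + 7)/(1·6 + 1) = 48/7; p² − 47·q² = 2304 − 2303 = 1.
  The first convergent with p² − 47·q² = 1 gives the fundamental solution (x₁, y₁) = (48, 7).
Step 2: Apply the recurrence (x_{n+1}, y_{n+1}) = (x₁x_n + 47y₁y_n, x₁y_n + y₁x_n) repeatedly.
  From (x_1, y_1) = (48, 7): x_2 = 48·48 + 47·7·7 = 4607; y_2 = 48·7 + 7·48 = 672.
Step 3: Verify x_2² - 47·y_2² = 21224449 - 21224448 = 1 (should be 1). ✓

(x_1, y_1) = (48, 7); (x_2, y_2) = (4607, 672).


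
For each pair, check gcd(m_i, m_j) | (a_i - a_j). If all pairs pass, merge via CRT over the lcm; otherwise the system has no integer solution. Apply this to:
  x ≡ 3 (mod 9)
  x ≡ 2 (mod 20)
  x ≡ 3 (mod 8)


Moduli 9, 20, 8 are not pairwise coprime, so CRT works modulo lcm(m_i) when all pairwise compatibility conditions hold.
Pairwise compatibility: gcd(m_i, m_j) must divide a_i - a_j for every pair.
Merge one congruence at a time:
  Start: x ≡ 3 (mod 9).
  Combine with x ≡ 2 (mod 20): gcd(9, 20) = 1; 2 - 3 = -1, which IS divisible by 1, so compatible.
    Write x = 3 + 9·t and substitute into x ≡ 2 (mod 20): 9·t ≡ 2 − 3 = -1 (mod 20).
    Reduce coefficients mod 20: 9·t ≡ 19 (mod 20).
    The inverse of 9 mod 20 is 9 (since 9·9 = 81 = 4·20 + 1), so t ≡ 9·19 = 171 ≡ 11 (mod 20).
    Then x = 3 + 9·11 = 102, valid modulo lcm(9, 20) = 180: x ≡ 102 (mod 180).
  Combine with x ≡ 3 (mod 8): gcd(180, 8) = 4, and 3 - 102 = -99 is NOT divisible by 4.
    ⇒ system is inconsistent (no integer solution).

No solution (the system is inconsistent).


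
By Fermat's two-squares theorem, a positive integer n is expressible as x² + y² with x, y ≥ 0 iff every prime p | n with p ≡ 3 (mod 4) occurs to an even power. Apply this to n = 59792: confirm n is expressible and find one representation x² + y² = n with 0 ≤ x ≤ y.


Step 1: Factor n = 59792 = 2^4 · 37 · 101.
Step 2: Check the mod-4 condition on each prime factor: 2 = 2 (special); 37 ≡ 1 (mod 4), exponent 1; 101 ≡ 1 (mod 4), exponent 1.
All primes ≡ 3 (mod 4) appear to even exponent (or don't appear), so by the two-squares theorem n IS expressible as a sum of two squares.
Step 3: Build a representation. Group n = k² · m with k = 4 and m = 37 · 101 = 3737 (a product of primes ≡ 1 (mod 4)); a representation of m scales to one of n via (k·x)² + (k·y)² = k²(x² + y²). Each prime p ≡ 1 (mod 4) is itself a sum of two squares; find a² by testing p − a² for a perfect square:
  37: 37 − 1² = 36 = 6² ⇒ 37 = 1² + 6².
  101: 101 − 1² = 100 = 10² ⇒ 101 = 1² + 10².
  Combine using the Brahmagupta–Fibonacci identity (a² + b²)(c² + d²) = (ac − bd)² + (ad + bc)² = (ac + bd)² + (ad − bc)²:
  37 · 101 = 3737: from (1² + 6²)(1² + 10²), take (1·1 − 6·10, 1·10 + 6·1) = (1 − 60, 10 + 6) = (-59, 16); dropping signs (only squares matter) gives (59, 16); check 59² + 16² = 3481 + 256 = 3737 ✓.
  Scale by k = 4: (4·59, 4·16) = (236, 64).
Step 4: Order so x ≤ y and verify: 64² + 236² = 4096 + 55696 = 59792 = n. ✓

n = 59792 = 64² + 236² (one valid representation with x ≤ y).


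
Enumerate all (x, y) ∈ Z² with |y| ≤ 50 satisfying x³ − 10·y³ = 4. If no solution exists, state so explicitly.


The equation is x³ - 10y³ = 4. For fixed y, x³ = 10·y³ + 4, so a solution requires the RHS to be a perfect cube.
Strategy: iterate y from -50 to 50, compute RHS = 10·y³ + 4, and check whether it is a (positive or negative) perfect cube.
Check small values of y:
  y = 0: RHS = 4 is not a perfect cube.
  y = 1: RHS = 14 is not a perfect cube.
  y = -1: RHS = -6 is not a perfect cube.
  y = 2: RHS = 84 is not a perfect cube.
  y = -2: RHS = -76 is not a perfect cube.
  y = 3: RHS = 274 is not a perfect cube.
  y = -3: RHS = -266 is not a perfect cube.
Continuing the search up to |y| = 50 finds no solutions either.
No (x, y) in the scanned range satisfies the equation.

No integer solutions with |y| ≤ 50.


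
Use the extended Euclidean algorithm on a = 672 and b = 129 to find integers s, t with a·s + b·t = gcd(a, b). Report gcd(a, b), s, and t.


Euclidean algorithm on (672, 129) — divide until remainder is 0:
  672 = 5 · 129 + 27
  129 = 4 · 27 + 21
  27 = 1 · 21 + 6
  21 = 3 · 6 + 3
  6 = 2 · 3 + 0
gcd(672, 129) = 3.
Track Bezout coefficients alongside the remainders: start with r₀ = 672 = a·1 + b·0 (s = 1, t = 0) and r₁ = 129 = a·0 + b·1 (s = 0, t = 1); each new remainder r_{k+1} = r_{k-1} − q_k·r_k inherits s_{k+1} = s_{k-1} − q_k·s_k, t_{k+1} = t_{k-1} − q_k·t_k, so r_k = a·s_k + b·t_k at every step:
  q = 5: r = 27, s = 1 − 5·0 = 1, t = 0 − 5·1 = -5  (check: 672·1 + 129·(-5) = 27)
  q = 4: r = 21, s = 0 − 4·1 = -4, t = 1 − 4·(-5) = 21  (check: 672·(-4) + 129·21 = 21)
  q = 1: r = 6, s = 1 − 1·(-4) = 5, t = -5 − 1·21 = -26  (check: 672·5 + 129·(-26) = 6)
  q = 3: r = 3, s = -4 − 3·5 = -19, t = 21 − 3·(-26) = 99  (check: 672·(-19) + 129·99 = 3)
The row with r = 3 (the gcd) gives the Bezout coefficients s = -19, t = 99.
Result: 672 · (-19) + 129 · (99) = 3.

gcd(672, 129) = 3; s = -19, t = 99 (check: 672·(-19) + 129·99 = 3).


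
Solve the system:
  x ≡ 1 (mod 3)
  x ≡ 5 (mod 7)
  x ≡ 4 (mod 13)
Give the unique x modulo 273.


Moduli 3, 7, 13 are pairwise coprime; by CRT there is a unique solution modulo M = 3 · 7 · 13 = 273.
Solve pairwise, accumulating the modulus:
  Start with x ≡ 1 (mod 3).
  Combine with x ≡ 5 (mod 7): since gcd(3, 7) = 1, we get a unique residue mod 21.
    Write x = 1 + 3·t and substitute into x ≡ 5 (mod 7): 3·t ≡ 5 − 1 = 4 (mod 7).
    The inverse of 3 mod 7 is 5 (since 3·5 = 15 = 2·7 + 1), so t ≡ 5·4 = 20 ≡ 6 (mod 7).
    Then x = 1 + 3·6 = 19, valid modulo lcm(3, 7) = 21: x ≡ 19 (mod 21).
  Combine with x ≡ 4 (mod 13): since gcd(21, 13) = 1, we get a unique residue mod 273.
    Write x = 19 + 21·t and substitute into x ≡ 4 (mod 13): 21·t ≡ 4 − 19 = -15 (mod 13).
    Reduce coefficients mod 13: 8·t ≡ 11 (mod 13).
    The inverse of 8 mod 13 is 5 (since 8·5 = 40 = 3·13 + 1), so t ≡ 5·11 = 55 ≡ 3 (mod 13).
    Then x = 19 + 21·3 = 82, valid modulo lcm(21, 13) = 273: x ≡ 82 (mod 273).
Verify: 82 mod 3 = 1 ✓, 82 mod 7 = 5 ✓, 82 mod 13 = 4 ✓.

x ≡ 82 (mod 273).


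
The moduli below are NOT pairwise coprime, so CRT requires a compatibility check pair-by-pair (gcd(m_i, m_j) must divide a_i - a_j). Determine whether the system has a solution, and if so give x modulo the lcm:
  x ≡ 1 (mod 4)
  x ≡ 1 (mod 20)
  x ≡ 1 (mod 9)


Moduli 4, 20, 9 are not pairwise coprime, so CRT works modulo lcm(m_i) when all pairwise compatibility conditions hold.
Pairwise compatibility: gcd(m_i, m_j) must divide a_i - a_j for every pair.
Merge one congruence at a time:
  Start: x ≡ 1 (mod 4).
  Combine with x ≡ 1 (mod 20): gcd(4, 20) = 4; 1 - 1 = 0, which IS divisible by 4, so compatible.
    Write x = 1 + 4·t and substitute into x ≡ 1 (mod 20): 4·t ≡ 1 − 1 = 0 (mod 20).
    Divide the congruence (and modulus) by g = 4: 1·t ≡ 0 (mod 5).
    So t ≡ 0 (mod 5).
    Then x = 1 + 4·0 = 1, valid modulo lcm(4, 20) = 20: x ≡ 1 (mod 20).
  Combine with x ≡ 1 (mod 9): gcd(20, 9) = 1; 1 - 1 = 0, which IS divisible by 1, so compatible.
    Write x = 1 + 20·t and substitute into x ≡ 1 (mod 9): 20·t ≡ 1 − 1 = 0 (mod 9).
    Reduce coefficients mod 9: 2·t ≡ 0 (mod 9).
    The inverse of 2 mod 9 is 5 (since 2·5 = 10 = 1·9 + 1), so t ≡ 5·0 = 0 ≡ 0 (mod 9).
    Then x = 1 + 20·0 = 1, valid modulo lcm(20, 9) = 180: x ≡ 1 (mod 180).
Verify: 1 mod 4 = 1, 1 mod 20 = 1, 1 mod 9 = 1.

x ≡ 1 (mod 180).


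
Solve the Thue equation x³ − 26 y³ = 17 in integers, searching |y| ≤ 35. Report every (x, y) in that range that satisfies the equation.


The equation is x³ - 26y³ = 17. For fixed y, x³ = 26·y³ + 17, so a solution requires the RHS to be a perfect cube.
Strategy: iterate y from -35 to 35, compute RHS = 26·y³ + 17, and check whether it is a (positive or negative) perfect cube.
Check small values of y:
  y = 0: RHS = 17 is not a perfect cube.
  y = 1: RHS = 43 is not a perfect cube.
  y = -1: RHS = -9 is not a perfect cube.
  y = 2: RHS = 225 is not a perfect cube.
  y = -2: RHS = -191 is not a perfect cube.
  y = 3: RHS = 719 is not a perfect cube.
  y = -3: RHS = -685 is not a perfect cube.
Continuing the search up to |y| = 35 finds no solutions either.
No (x, y) in the scanned range satisfies the equation.

No integer solutions with |y| ≤ 35.


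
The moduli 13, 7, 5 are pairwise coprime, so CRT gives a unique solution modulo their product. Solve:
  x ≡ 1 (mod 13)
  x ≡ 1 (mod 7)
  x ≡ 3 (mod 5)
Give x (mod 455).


Moduli 13, 7, 5 are pairwise coprime; by CRT there is a unique solution modulo M = 13 · 7 · 5 = 455.
Solve pairwise, accumulating the modulus:
  Start with x ≡ 1 (mod 13).
  Combine with x ≡ 1 (mod 7): since gcd(13, 7) = 1, we get a unique residue mod 91.
    Write x = 1 + 13·t and substitute into x ≡ 1 (mod 7): 13·t ≡ 1 − 1 = 0 (mod 7).
    Reduce coefficients mod 7: 6·t ≡ 0 (mod 7).
    The inverse of 6 mod 7 is 6 (since 6·6 = 36 = 5·7 + 1), so t ≡ 6·0 = 0 ≡ 0 (mod 7).
    Then x = 1 + 13·0 = 1, valid modulo lcm(13, 7) = 91: x ≡ 1 (mod 91).
  Combine with x ≡ 3 (mod 5): since gcd(91, 5) = 1, we get a unique residue mod 455.
    Write x = 1 + 91·t and substitute into x ≡ 3 (mod 5): 91·t ≡ 3 − 1 = 2 (mod 5).
    Reduce coefficients mod 5: 1·t ≡ 2 (mod 5).
    So t ≡ 2 (mod 5).
    Then x = 1 + 91·2 = 183, valid modulo lcm(91, 5) = 455: x ≡ 183 (mod 455).
Verify: 183 mod 13 = 1 ✓, 183 mod 7 = 1 ✓, 183 mod 5 = 3 ✓.

x ≡ 183 (mod 455).


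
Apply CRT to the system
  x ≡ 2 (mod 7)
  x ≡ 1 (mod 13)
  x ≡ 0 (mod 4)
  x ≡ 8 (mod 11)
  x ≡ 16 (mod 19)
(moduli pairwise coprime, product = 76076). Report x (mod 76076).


Product of moduli M = 7 · 13 · 4 · 11 · 19 = 76076.
Merge one congruence at a time:
  Start: x ≡ 2 (mod 7).
  Combine with x ≡ 1 (mod 13); new modulus lcm = 91.
    Write x = 2 + 7·t and substitute into x ≡ 1 (mod 13): 7·t ≡ 1 − 2 = -1 (mod 13).
    Reduce coefficients mod 13: 7·t ≡ 12 (mod 13).
    The inverse of 7 mod 13 is 2 (since 7·2 = 14 = 1·13 + 1), so t ≡ 2·12 = 24 ≡ 11 (mod 13).
    Then x = 2 + 7·11 = 79, valid modulo lcm(7, 13) = 91: x ≡ 79 (mod 91).
  Combine with x ≡ 0 (mod 4); new modulus lcm = 364.
    Write x = 79 + 91·t and substitute into x ≡ 0 (mod 4): 91·t ≡ 0 − 79 = -79 (mod 4).
    Reduce coefficients mod 4: 3·t ≡ 1 (mod 4).
    The inverse of 3 mod 4 is 3 (since 3·3 = 9 = 2·4 + 1), so t ≡ 3·1 = 3 ≡ 3 (mod 4).
    Then x = 79 + 91·3 = 352, valid modulo lcm(91, 4) = 364: x ≡ 352 (mod 364).
  Combine with x ≡ 8 (mod 11); new modulus lcm = 4004.
    Write x = 352 + 364·t and substitute into x ≡ 8 (mod 11): 364·t ≡ 8 − 352 = -344 (mod 11).
    Reduce coefficients mod 11: 1·t ≡ 8 (mod 11).
    So t ≡ 8 (mod 11).
    Then x = 352 + 364·8 = 3264, valid modulo lcm(364, 11) = 4004: x ≡ 3264 (mod 4004).
  Combine with x ≡ 16 (mod 19); new modulus lcm = 76076.
    Write x = 3264 + 4004·t and substitute into x ≡ 16 (mod 19): 4004·t ≡ 16 − 3264 = -3248 (mod 19).
    Reduce coefficients mod 19: 14·t ≡ 1 (mod 19).
    The inverse of 14 mod 19 is 15 (since 14·15 = 210 = 11·19 + 1), so t ≡ 15·1 = 15 ≡ 15 (mod 19).
    Then x = 3264 + 4004·15 = 63324, valid modulo lcm(4004, 19) = 76076: x ≡ 63324 (mod 76076).
Verify against each original: 63324 mod 7 = 2, 63324 mod 13 = 1, 63324 mod 4 = 0, 63324 mod 11 = 8, 63324 mod 19 = 16.

x ≡ 63324 (mod 76076).


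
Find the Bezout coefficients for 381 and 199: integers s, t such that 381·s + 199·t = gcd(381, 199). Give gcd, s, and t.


Euclidean algorithm on (381, 199) — divide until remainder is 0:
  381 = 1 · 199 + 182
  199 = 1 · 182 + 17
  182 = 10 · 17 + 12
  17 = 1 · 12 + 5
  12 = 2 · 5 + 2
  5 = 2 · 2 + 1
  2 = 2 · 1 + 0
gcd(381, 199) = 1.
Track Bezout coefficients alongside the remainders: start with r₀ = 381 = a·1 + b·0 (s = 1, t = 0) and r₁ = 199 = a·0 + b·1 (s = 0, t = 1); each new remainder r_{k+1} = r_{k-1} − q_k·r_k inherits s_{k+1} = s_{k-1} − q_k·s_k, t_{k+1} = t_{k-1} − q_k·t_k, so r_k = a·s_k + b·t_k at every step:
  q = 1: r = 182, s = 1 − 1·0 = 1, t = 0 − 1·1 = -1  (check: 381·1 + 199·(-1) = 182)
  q = 1: r = 17, s = 0 − 1·1 = -1, t = 1 − 1·(-1) = 2  (check: 381·(-1) + 199·2 = 17)
  q = 10: r = 12, s = 1 − 10·(-1) = 11, t = -1 − 10·2 = -21  (check: 381·11 + 199·(-21) = 12)
  q = 1: r = 5, s = -1 − 1·11 = -12, t = 2 − 1·(-21) = 23  (check: 381·(-12) + 199·23 = 5)
  q = 2: r = 2, s = 11 − 2·(-12) = 35, t = -21 − 2·23 = -67  (check: 381·35 + 199·(-67) = 2)
  q = 2: r = 1, s = -12 − 2·35 = -82, t = 23 − 2·(-67) = 157  (check: 381·(-82) + 199·157 = 1)
The row with r = 1 (the gcd) gives the Bezout coefficients s = -82, t = 157.
Result: 381 · (-82) + 199 · (157) = 1.

gcd(381, 199) = 1; s = -82, t = 157 (check: 381·(-82) + 199·157 = 1).


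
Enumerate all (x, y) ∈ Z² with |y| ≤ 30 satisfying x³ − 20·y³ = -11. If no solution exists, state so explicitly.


The equation is x³ - 20y³ = -11. For fixed y, x³ = 20·y³ − 11, so a solution requires the RHS to be a perfect cube.
Strategy: iterate y from -30 to 30, compute RHS = 20·y³ − 11, and check whether it is a (positive or negative) perfect cube.
Check small values of y:
  y = 0: RHS = -11 is not a perfect cube.
  y = 1: RHS = 9 is not a perfect cube.
  y = -1: RHS = -31 is not a perfect cube.
  y = 2: RHS = 149 is not a perfect cube.
  y = -2: RHS = -171 is not a perfect cube.
  y = 3: RHS = 529 is not a perfect cube.
  y = -3: RHS = -551 is not a perfect cube.
Continuing the search up to |y| = 30 finds no solutions either.
No (x, y) in the scanned range satisfies the equation.

No integer solutions with |y| ≤ 30.
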